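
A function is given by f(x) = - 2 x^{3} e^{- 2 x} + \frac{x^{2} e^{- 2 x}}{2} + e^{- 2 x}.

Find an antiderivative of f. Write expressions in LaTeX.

An antiderivative is F(x) = \frac{\left(8 x^{3} + 10 x^{2} + 10 x + 1\right) e^{- 2 x}}{8}.

f has the shape u'v + uv' for u = x^{3} + \frac{5 x^{2}}{4} + \frac{5 x}{4} + \frac{1}{8} and v = e^{- 2 x} — it is the derivative of the product u*v.
Check: d/dx[\frac{\left(8 x^{3} + 10 x^{2} + 10 x + 1\right) e^{- 2 x}}{8}] = \frac{\left(- 4 x^{3} + x^{2} + 2\right) e^{- 2 x}}{2}, which equals f(x).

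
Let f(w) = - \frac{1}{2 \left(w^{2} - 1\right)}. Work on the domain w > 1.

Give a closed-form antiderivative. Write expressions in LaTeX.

Factor the denominator (2 \left(w - 1\right) \left(w + 1\right)) and decompose: f = \frac{1}{4 \left(w + 1\right)} - \frac{1}{4 \left(w - 1\right)}; each piece integrates to a log, atan, or power term.
Check: d/dw[- \frac{\log{\left(w - 1 \right)}}{4} + \frac{\log{\left(w + 1 \right)}}{4}] = - \frac{1}{2 w^{2} - 2}, which equals f(w).

An antiderivative is F(w) = - \frac{\log{\left(w - 1 \right)}}{4} + \frac{\log{\left(w + 1 \right)}}{4}.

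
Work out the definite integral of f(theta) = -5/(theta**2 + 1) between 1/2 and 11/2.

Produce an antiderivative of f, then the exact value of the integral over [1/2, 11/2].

Antiderivative: F(theta) = -5*atan(theta); value = -5*atan(11/2) + 5*atan(1/2)

Any candidate F(theta) must reproduce f(theta) exactly when differentiated.
F(theta) = -5*atan(theta) is an antiderivative of f.
Check: d/dtheta[-5*atan(theta)] = -5/(theta**2 + 1) = f(theta).
F(11/2) = -5*atan(11/2); F(1/2) = -5*atan(1/2).
Integral = F(11/2) - F(1/2) = -5*atan(11/2) + 5*atan(1/2).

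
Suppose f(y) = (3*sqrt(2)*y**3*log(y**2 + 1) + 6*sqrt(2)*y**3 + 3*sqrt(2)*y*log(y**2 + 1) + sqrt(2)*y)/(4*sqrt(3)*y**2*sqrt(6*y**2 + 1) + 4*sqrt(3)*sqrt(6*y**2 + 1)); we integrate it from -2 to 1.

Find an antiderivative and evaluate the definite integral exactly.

f has the shape u'v + uv' for u = sqrt(4*y**2 + 2/3)/8 and v = log(y**2 + 1) — it is the derivative of the product u*v.
F(y) = sqrt(6)*sqrt(6*y**2 + 1)*log(y**2 + 1)/24 is an antiderivative of f.
Check: d/dy[sqrt(6)*sqrt(6*y**2 + 1)*log(y**2 + 1)/24] = (3*sqrt(6)*y**3*log(y**2 + 1) + 6*sqrt(6)*y**3 + 3*sqrt(6)*y*log(y**2 + 1) + sqrt(6)*y)/(12*y**2*sqrt(6*y**2 + 1) + 12*sqrt(6*y**2 + 1)), which equals f(y).
F(1) = sqrt(42)*log(2)/24; F(-2) = 5*sqrt(6)*log(5)/24.
Integral = F(1) - F(-2) = -5*sqrt(6)*log(5)/24 + sqrt(42)*log(2)/24.

Antiderivative: F(y) = sqrt(6)*sqrt(6*y**2 + 1)*log(y**2 + 1)/24; value = -5*sqrt(6)*log(5)/24 + sqrt(42)*log(2)/24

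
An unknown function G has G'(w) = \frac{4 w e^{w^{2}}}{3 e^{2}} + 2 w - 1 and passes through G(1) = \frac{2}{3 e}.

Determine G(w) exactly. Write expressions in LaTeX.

G(w) = \frac{3 w^{2} - 3 w + \frac{2 e^{w^{2}}}{e^{2}}}{3}

The integrand splits into summands that can be handled one at a time.
A general antiderivative is w^{2} - w + \frac{2 e^{w^{2} - 2}}{3} - 2 + C.
The condition gives C = \frac{2}{3 e} - (-2 + \frac{2}{3 e}) = 2.
So G(w) = \frac{3 w^{2} - 3 w + \frac{2 e^{w^{2}}}{e^{2}}}{3}.
Check: d/dw[\frac{3 w^{2} - 3 w + \frac{2 e^{w^{2}}}{e^{2}}}{3}] = \frac{4 w e^{w^{2}} + 6 w e^{2} - 3 e^{2}}{3 e^{2}}, which equals G'(w).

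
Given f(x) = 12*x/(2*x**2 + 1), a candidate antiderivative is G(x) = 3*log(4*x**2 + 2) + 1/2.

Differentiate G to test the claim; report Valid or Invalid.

d/dx[G] = 12*x/(2*x**2 + 1)
This equals f(x) exactly, so the claim holds.

Valid: G'(x) = f(x).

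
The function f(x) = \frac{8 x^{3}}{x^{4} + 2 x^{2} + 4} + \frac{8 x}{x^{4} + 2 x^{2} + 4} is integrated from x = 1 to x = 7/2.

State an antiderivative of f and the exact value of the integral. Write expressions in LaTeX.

Antiderivative: F(x) = 2 \log{\left(x^{4} + 2 x^{2} + 4 \right)}; value = - 2 \log{\left(7 \right)} + 2 \log{\left(\frac{2857}{16} \right)}

The substitution u = x^{4} + 2 x^{2} + 4 works: f is exactly (dF/du)*(du/dx) for that inner function.
F(x) = 2 \log{\left(x^{4} + 2 x^{2} + 4 \right)} is an antiderivative of f.
Check: d/dx[2 \log{\left(x^{4} + 2 x^{2} + 4 \right)}] = \frac{8 x^{3} + 8 x}{x^{4} + 2 x^{2} + 4}, which equals f(x).
F(7/2) = 2 \log{\left(\frac{2857}{16} \right)}; F(1) = 2 \log{\left(7 \right)}.
Integral = F(7/2) - F(1) = - 2 \log{\left(7 \right)} + 2 \log{\left(\frac{2857}{16} \right)}.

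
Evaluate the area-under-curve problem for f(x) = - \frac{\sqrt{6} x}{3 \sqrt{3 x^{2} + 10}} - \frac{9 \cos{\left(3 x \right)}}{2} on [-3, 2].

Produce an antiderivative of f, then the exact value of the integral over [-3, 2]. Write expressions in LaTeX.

Integrate term by term and add the pieces.
F(x) = - \frac{2 \sqrt{\frac{x^{2}}{2} + \frac{5}{3}}}{3} - \frac{3 \sin{\left(3 x \right)}}{2} is an antiderivative of f.
Check: d/dx[- \frac{2 \sqrt{\frac{x^{2}}{2} + \frac{5}{3}}}{3} - \frac{3 \sin{\left(3 x \right)}}{2}] = \frac{- 2 \sqrt{6} x - 27 \sqrt{3 x^{2} + 10} \cos{\left(3 x \right)}}{6 \sqrt{3 x^{2} + 10}}, which equals f(x).
F(2) = - \frac{2 \sqrt{33}}{9} - \frac{3 \sin{\left(6 \right)}}{2}; F(-3) = - \frac{\sqrt{222}}{9} + \frac{3 \sin{\left(9 \right)}}{2}.
Integral = F(2) - F(-3) = - \frac{2 \sqrt{33}}{9} - \frac{3 \sin{\left(9 \right)}}{2} - \frac{3 \sin{\left(6 \right)}}{2} + \frac{\sqrt{222}}{9}.

Antiderivative: F(x) = - \frac{2 \sqrt{\frac{x^{2}}{2} + \frac{5}{3}}}{3} - \frac{3 \sin{\left(3 x \right)}}{2}; value = - \frac{2 \sqrt{33}}{9} - \frac{3 \sin{\left(9 \right)}}{2} - \frac{3 \sin{\left(6 \right)}}{2} + \frac{\sqrt{222}}{9}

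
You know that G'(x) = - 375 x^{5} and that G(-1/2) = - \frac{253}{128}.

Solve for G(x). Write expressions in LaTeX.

G(x) = - \frac{125 x^{6}}{2} - 1

The proposed G(x) is checked by its d/dx: the result must match the given G'(x).
A general antiderivative is - \frac{125 x^{6}}{2} + C.
The condition gives C = - \frac{253}{128} - (- \frac{125}{128}) = -1.
So G(x) = - \frac{125 x^{6}}{2} - 1.
Check: d/dx[- \frac{125 x^{6}}{2} - 1] = - 375 x^{5} = G'(x).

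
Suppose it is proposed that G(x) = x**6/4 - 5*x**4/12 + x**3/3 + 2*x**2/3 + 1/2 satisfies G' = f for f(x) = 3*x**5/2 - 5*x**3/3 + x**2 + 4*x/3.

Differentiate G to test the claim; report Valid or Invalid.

Valid - the claim checks out under differentiation.

d/dx[G] = 3*x**5/2 - 5*x**3/3 + x**2 + 4*x/3
This equals f(x) exactly, so the claim holds.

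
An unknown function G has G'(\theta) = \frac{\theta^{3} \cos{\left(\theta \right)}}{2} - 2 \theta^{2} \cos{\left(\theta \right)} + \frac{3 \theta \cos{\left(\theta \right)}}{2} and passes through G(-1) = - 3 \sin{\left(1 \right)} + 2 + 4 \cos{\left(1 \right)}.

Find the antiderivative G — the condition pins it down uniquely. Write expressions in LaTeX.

The integrand splits into summands that can be handled one at a time.
A general antiderivative is \frac{\theta^{3} \sin{\left(\theta \right)}}{2} - 2 \theta^{2} \sin{\left(\theta \right)} + \frac{3 \theta^{2} \cos{\left(\theta \right)}}{2} - \frac{3 \theta \sin{\left(\theta \right)}}{2} - 4 \theta \cos{\left(\theta \right)} + 4 \sin{\left(\theta \right)} - \frac{3 \cos{\left(\theta \right)}}{2} + C.
The condition gives C = - 3 \sin{\left(1 \right)} + 2 + 4 \cos{\left(1 \right)} - (- 3 \sin{\left(1 \right)} + 4 \cos{\left(1 \right)}) = 2.
So G(\theta) = \frac{\theta^{3} \sin{\left(\theta \right)}}{2} - 2 \theta^{2} \sin{\left(\theta \right)} + \frac{3 \theta^{2} \cos{\left(\theta \right)}}{2} - \frac{3 \theta \sin{\left(\theta \right)}}{2} - 4 \theta \cos{\left(\theta \right)} + 4 \sin{\left(\theta \right)} - \frac{3 \cos{\left(\theta \right)}}{2} + 2.
Check: d/d\theta[\frac{\theta^{3} \sin{\left(\theta \right)}}{2} - 2 \theta^{2} \sin{\left(\theta \right)} + \frac{3 \theta^{2} \cos{\left(\theta \right)}}{2} - \frac{3 \theta \sin{\left(\theta \right)}}{2} - 4 \theta \cos{\left(\theta \right)} + 4 \sin{\left(\theta \right)} - \frac{3 \cos{\left(\theta \right)}}{2} + 2] = \frac{\theta^{3} \cos{\left(\theta \right)}}{2} - 2 \theta^{2} \cos{\left(\theta \right)} + \frac{3 \theta \cos{\left(\theta \right)}}{2} = G'(\theta).

G(\theta) = \frac{\theta^{3} \sin{\left(\theta \right)}}{2} - 2 \theta^{2} \sin{\left(\theta \right)} + \frac{3 \theta^{2} \cos{\left(\theta \right)}}{2} - \frac{3 \theta \sin{\left(\theta \right)}}{2} - 4 \theta \cos{\left(\theta \right)} + 4 \sin{\left(\theta \right)} - \frac{3 \cos{\left(\theta \right)}}{2} + 2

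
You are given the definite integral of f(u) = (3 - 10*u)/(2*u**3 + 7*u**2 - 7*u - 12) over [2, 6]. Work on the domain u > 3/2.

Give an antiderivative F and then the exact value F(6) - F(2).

The denominator factors as (u + 1)*(u + 4)*(2*u - 3); partial fractions split f into directly integrable pieces: -48/(55*(2*u - 3)) + 43/(33*(u + 4)) - 13/(15*(u + 1)).
F(u) = -(72*log(u - 3/2) + 143*log(u + 1) - 215*log(u + 4))/165 is an antiderivative of f.
Check: d/du[-(72*log(u - 3/2) + 143*log(u + 1) - 215*log(u + 4))/165] = (3 - 10*u)/(2*u**3 + 7*u**2 - 7*u - 12) = f(u).
F(6) = -13*log(7)/15 - 24*log(9/2)/55 + 43*log(10)/33; F(2) = -13*log(3)/15 + 24*log(2)/55 + 43*log(6)/33.
Integral = F(6) - F(2) = -43*log(6)/33 - 13*log(7)/15 - 24*log(9/2)/55 - 24*log(2)/55 + 13*log(3)/15 + 43*log(10)/33.

Antiderivative: F(u) = -(72*log(u - 3/2) + 143*log(u + 1) - 215*log(u + 4))/165; value = -43*log(6)/33 - 13*log(7)/15 - 24*log(9/2)/55 - 24*log(2)/55 + 13*log(3)/15 + 43*log(10)/33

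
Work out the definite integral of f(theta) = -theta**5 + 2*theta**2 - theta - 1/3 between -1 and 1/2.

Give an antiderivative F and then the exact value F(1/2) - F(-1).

Antiderivative: F(theta) = theta*(-theta**5 + 4*theta**2 - 3*theta - 2)/6; value = 101/128

Integrate term by term and add the pieces.
F(theta) = theta*(-theta**5 + 4*theta**2 - 3*theta - 2)/6 is an antiderivative of f.
Check: d/dtheta[theta*(-theta**5 + 4*theta**2 - 3*theta - 2)/6] = -theta**5 + 2*theta**2 - theta - 1/3 = f(theta).
F(1/2) = -27/128; F(-1) = -1.
Integral = F(1/2) - F(-1) = 101/128.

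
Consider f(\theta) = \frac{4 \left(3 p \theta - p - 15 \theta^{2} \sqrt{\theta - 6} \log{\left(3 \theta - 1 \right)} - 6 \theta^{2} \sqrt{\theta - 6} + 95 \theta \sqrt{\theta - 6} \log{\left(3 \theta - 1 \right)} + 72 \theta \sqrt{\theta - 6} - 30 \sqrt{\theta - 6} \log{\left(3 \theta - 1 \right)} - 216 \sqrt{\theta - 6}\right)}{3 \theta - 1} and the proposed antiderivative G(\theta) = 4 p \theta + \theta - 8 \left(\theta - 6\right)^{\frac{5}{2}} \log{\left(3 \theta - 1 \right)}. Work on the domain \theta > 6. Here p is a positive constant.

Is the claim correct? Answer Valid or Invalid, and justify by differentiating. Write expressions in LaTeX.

Invalid: d/d\theta[G] - f = 1, which is not 0.

d/d\theta[G] = \frac{12 p \theta - 4 p - 60 \theta^{2} \sqrt{\theta - 6} \log{\left(3 \theta - 1 \right)} - 24 \theta^{2} \sqrt{\theta - 6} + 380 \theta \sqrt{\theta - 6} \log{\left(3 \theta - 1 \right)} + 288 \theta \sqrt{\theta - 6} + 3 \theta - 120 \sqrt{\theta - 6} \log{\left(3 \theta - 1 \right)} - 864 \sqrt{\theta - 6} - 1}{3 \theta - 1}
d/d\theta[G] - f(\theta) = 1 != 0.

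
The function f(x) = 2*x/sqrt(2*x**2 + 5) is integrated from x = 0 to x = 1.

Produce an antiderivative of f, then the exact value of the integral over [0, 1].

The substitution u = 2*x**2 + 5 works: f is exactly (dF/du)*(du/dx) for that inner function.
F(x) = sqrt(2*x**2 + 5) is an antiderivative of f.
Check: d/dx[sqrt(2*x**2 + 5)] = 2*x/sqrt(2*x**2 + 5) = f(x).
F(1) = sqrt(7); F(0) = sqrt(5).
Integral = F(1) - F(0) = -sqrt(5) + sqrt(7).

Antiderivative: F(x) = sqrt(2*x**2 + 5); value = -sqrt(5) + sqrt(7)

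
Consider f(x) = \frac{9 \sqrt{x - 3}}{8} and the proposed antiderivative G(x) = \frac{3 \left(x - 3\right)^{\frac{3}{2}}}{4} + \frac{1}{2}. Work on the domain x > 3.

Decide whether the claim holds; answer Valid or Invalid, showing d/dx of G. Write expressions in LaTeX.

d/dx[G] = \frac{9 \sqrt{x - 3}}{8}
This equals f(x) exactly, so the claim holds.

Valid - differentiating G returns exactly f.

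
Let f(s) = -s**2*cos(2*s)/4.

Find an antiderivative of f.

An antiderivative is F(s) = -s**2*sin(2*s)/8 - s*cos(2*s)/8 + sin(2*s)/16.

Recover f(s) by differentiating a candidate F(s); any mismatch rules it out.
Check: d/ds[-s**2*sin(2*s)/8 - s*cos(2*s)/8 + sin(2*s)/16] = -s**2*cos(2*s)/4 = f(s).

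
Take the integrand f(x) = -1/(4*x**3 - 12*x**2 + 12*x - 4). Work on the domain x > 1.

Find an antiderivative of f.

An antiderivative is F(x) = 1/(8*x**2 - 16*x + 8).

A candidate is checked by its d/dx: the result must match f(x).
Check: d/dx[1/(8*x**2 - 16*x + 8)] = -1/(4*x**3 - 12*x**2 + 12*x - 4) = f(x).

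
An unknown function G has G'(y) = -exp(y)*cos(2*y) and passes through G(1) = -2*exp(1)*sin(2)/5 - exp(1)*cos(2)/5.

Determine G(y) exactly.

G(y) = -(2*sin(2*y) + cos(2*y))*exp(y)/5

For G(y) to be correct, d/dy[G] must agree with the stated G'(y) identically.
A general antiderivative is -2*exp(y)*sin(2*y)/5 - exp(y)*cos(2*y)/5 + C.
The condition gives C = -2*exp(1)*sin(2)/5 - exp(1)*cos(2)/5 - (-2*exp(1)*sin(2)/5 - exp(1)*cos(2)/5) = 0.
So G(y) = -(2*sin(2*y) + cos(2*y))*exp(y)/5.
Check: d/dy[-(2*sin(2*y) + cos(2*y))*exp(y)/5] = -exp(y)*cos(2*y) = G'(y).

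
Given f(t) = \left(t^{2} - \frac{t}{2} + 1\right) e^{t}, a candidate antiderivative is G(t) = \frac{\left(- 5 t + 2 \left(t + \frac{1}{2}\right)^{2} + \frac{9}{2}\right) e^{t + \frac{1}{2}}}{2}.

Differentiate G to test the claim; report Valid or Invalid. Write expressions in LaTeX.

d/dt[G] = t^{2} e^{\frac{1}{2}} e^{t} + \frac{t e^{\frac{1}{2}} e^{t}}{2} + e^{\frac{1}{2}} e^{t}
d/dt[G] - f(t) = - t^{2} e^{t} + t^{2} e^{\frac{1}{2}} e^{t} + \frac{t e^{t}}{2} + \frac{t e^{\frac{1}{2}} e^{t}}{2} - e^{t} + e^{\frac{1}{2}} e^{t} != 0.

Invalid: d/dt[G] - f = - t^{2} e^{t} + t^{2} e^{\frac{1}{2}} e^{t} + \frac{t e^{t}}{2} + \frac{t e^{\frac{1}{2}} e^{t}}{2} - e^{t} + e^{\frac{1}{2}} e^{t}, which is not 0.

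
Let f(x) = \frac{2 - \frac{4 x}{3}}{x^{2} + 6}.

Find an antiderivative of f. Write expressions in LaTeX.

For F(x) to be correct the identity F'(x) - f(x) = 0 must hold.
Check: d/dx[- \frac{2 \log{\left(x^{2} + 6 \right)}}{3} + \frac{\sqrt{6} \operatorname{atan}{\left(\frac{\sqrt{6} x}{6} \right)}}{3}] = \frac{6 - 4 x}{3 x^{2} + 18}, which equals f(x).

An antiderivative is F(x) = - \frac{2 \log{\left(x^{2} + 6 \right)}}{3} + \frac{\sqrt{6} \operatorname{atan}{\left(\frac{\sqrt{6} x}{6} \right)}}{3}.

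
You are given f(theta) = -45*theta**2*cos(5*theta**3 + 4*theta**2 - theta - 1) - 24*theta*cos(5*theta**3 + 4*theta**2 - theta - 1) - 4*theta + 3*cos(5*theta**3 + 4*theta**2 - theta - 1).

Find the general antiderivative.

The integrand splits into summands that can be handled one at a time.
Check: d/dtheta[-2*theta**2 - 3*sin(5*theta**3 + 4*theta**2 - theta - 1)] = -45*theta**2*cos(5*theta**3 + 4*theta**2 - theta - 1) - 24*theta*cos(5*theta**3 + 4*theta**2 - theta - 1) - 4*theta + 3*cos(5*theta**3 + 4*theta**2 - theta - 1) = f(theta).

F(theta) = -2*theta**2 - 3*sin(5*theta**3 + 4*theta**2 - theta - 1) + C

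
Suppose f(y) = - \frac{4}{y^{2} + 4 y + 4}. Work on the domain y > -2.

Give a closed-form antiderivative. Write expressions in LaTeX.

An antiderivative is F(y) = \frac{4}{y + 2}.

A candidate is checked by its d/dy: the result must match f(y).
Check: d/dy[\frac{4}{y + 2}] = - \frac{4}{y^{2} + 4 y + 4} = f(y).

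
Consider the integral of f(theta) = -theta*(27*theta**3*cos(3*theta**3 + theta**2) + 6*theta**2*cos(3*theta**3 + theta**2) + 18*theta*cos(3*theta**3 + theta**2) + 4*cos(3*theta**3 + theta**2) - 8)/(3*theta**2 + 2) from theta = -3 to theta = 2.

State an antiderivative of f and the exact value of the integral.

Antiderivative: F(theta) = 4*log(theta**2 + 2/3)/3 - sin(3*theta**3 + theta**2); value = -4*log(29/3)/3 - sin(28) - sin(72) + 4*log(14/3)/3

Whatever form F(theta) takes, F'(theta) = f(theta) is non-negotiable.
F(theta) = 4*log(theta**2 + 2/3)/3 - sin(3*theta**3 + theta**2) is an antiderivative of f.
Check: d/dtheta[4*log(theta**2 + 2/3)/3 - sin(3*theta**3 + theta**2)] = (-27*theta**4*cos(3*theta**3 + theta**2) - 6*theta**3*cos(3*theta**3 + theta**2) - 18*theta**2*cos(3*theta**3 + theta**2) - 4*theta*cos(3*theta**3 + theta**2) + 8*theta)/(3*theta**2 + 2), which equals f(theta).
F(2) = -sin(28) + 4*log(14/3)/3; F(-3) = sin(72) + 4*log(29/3)/3.
Integral = F(2) - F(-3) = -4*log(29/3)/3 - sin(28) - sin(72) + 4*log(14/3)/3.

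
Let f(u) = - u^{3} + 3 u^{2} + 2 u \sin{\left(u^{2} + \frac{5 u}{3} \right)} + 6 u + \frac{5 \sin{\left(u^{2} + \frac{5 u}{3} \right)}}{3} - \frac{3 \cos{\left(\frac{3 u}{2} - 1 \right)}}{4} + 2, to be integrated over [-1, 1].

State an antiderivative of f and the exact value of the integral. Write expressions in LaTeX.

Integrate term by term and add the pieces.
F(u) = - \frac{u^{4}}{4} + u^{3} + 3 u^{2} + 2 u - \frac{\sin{\left(\frac{3 u}{2} - 1 \right)}}{2} - \cos{\left(u^{2} + \frac{5 u}{3} \right)} is an antiderivative of f.
Check: d/du[- \frac{u^{4}}{4} + u^{3} + 3 u^{2} + 2 u - \frac{\sin{\left(\frac{3 u}{2} - 1 \right)}}{2} - \cos{\left(u^{2} + \frac{5 u}{3} \right)}] = - u^{3} + 3 u^{2} + 2 u \sin{\left(u^{2} + \frac{5 u}{3} \right)} + 6 u + \frac{5 \sin{\left(u^{2} + \frac{5 u}{3} \right)}}{3} - \frac{3 \cos{\left(\frac{3 u}{2} - 1 \right)}}{4} + 2 = f(u).
F(1) = - \frac{\sin{\left(\frac{1}{2} \right)}}{2} - \cos{\left(\frac{8}{3} \right)} + \frac{23}{4}; F(-1) = - \cos{\left(\frac{2}{3} \right)} - \frac{1}{4} + \frac{\sin{\left(\frac{5}{2} \right)}}{2}.
Integral = F(1) - F(-1) = - \frac{\sin{\left(\frac{5}{2} \right)}}{2} - \frac{\sin{\left(\frac{1}{2} \right)}}{2} + \cos{\left(\frac{2}{3} \right)} - \cos{\left(\frac{8}{3} \right)} + 6.

Antiderivative: F(u) = - \frac{u^{4}}{4} + u^{3} + 3 u^{2} + 2 u - \frac{\sin{\left(\frac{3 u}{2} - 1 \right)}}{2} - \cos{\left(u^{2} + \frac{5 u}{3} \right)}; value = - \frac{\sin{\left(\frac{5}{2} \right)}}{2} - \frac{\sin{\left(\frac{1}{2} \right)}}{2} + \cos{\left(\frac{2}{3} \right)} - \cos{\left(\frac{8}{3} \right)} + 6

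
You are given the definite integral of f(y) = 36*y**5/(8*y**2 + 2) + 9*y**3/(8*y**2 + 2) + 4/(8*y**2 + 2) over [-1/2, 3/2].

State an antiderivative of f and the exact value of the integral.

Integrate term by term and add the pieces.
F(y) = 9*y**4/8 + atan(2*y) is an antiderivative of f.
Check: d/dy[9*y**4/8 + atan(2*y)] = (36*y**5 + 9*y**3 + 4)/(8*y**2 + 2), which equals f(y).
F(3/2) = atan(3) + 729/128; F(-1/2) = 9/128 - pi/4.
Integral = F(3/2) - F(-1/2) = pi/4 + atan(3) + 45/8.

Antiderivative: F(y) = 9*y**4/8 + atan(2*y); value = pi/4 + atan(3) + 45/8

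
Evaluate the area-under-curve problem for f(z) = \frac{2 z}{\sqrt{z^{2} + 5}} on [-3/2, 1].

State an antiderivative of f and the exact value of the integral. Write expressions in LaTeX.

The substitution u = z^{2} + 5 works: f is exactly (dF/du)*(du/dz) for that inner function.
F(z) = 2 \sqrt{z^{2} + 5} is an antiderivative of f.
Check: d/dz[2 \sqrt{z^{2} + 5}] = \frac{2 z}{\sqrt{z^{2} + 5}} = f(z).
F(1) = 2 \sqrt{6}; F(-3/2) = \sqrt{29}.
Integral = F(1) - F(-3/2) = - \sqrt{29} + 2 \sqrt{6}.

Antiderivative: F(z) = 2 \sqrt{z^{2} + 5}; value = - \sqrt{29} + 2 \sqrt{6}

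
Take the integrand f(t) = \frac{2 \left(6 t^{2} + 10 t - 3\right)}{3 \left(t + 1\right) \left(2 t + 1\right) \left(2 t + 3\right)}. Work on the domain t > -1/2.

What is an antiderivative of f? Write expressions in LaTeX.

Factor the denominator (3 \left(t + 1\right) \left(2 t + 1\right) \left(2 t + 3\right)) and decompose: f = - \frac{3}{2 t + 3} - \frac{13}{3 \left(2 t + 1\right)} + \frac{14}{3 \left(t + 1\right)}; each piece integrates to a log, atan, or power term.
Check: d/dt[- \frac{13 \log{\left(t + \frac{1}{2} \right)}}{6} + \frac{14 \log{\left(t + 1 \right)}}{3} - \frac{3 \log{\left(t + \frac{3}{2} \right)}}{2}] = \frac{12 t^{2} + 20 t - 6}{12 t^{3} + 36 t^{2} + 33 t + 9}, which equals f(t).

An antiderivative is F(t) = - \frac{13 \log{\left(t + \frac{1}{2} \right)}}{6} + \frac{14 \log{\left(t + 1 \right)}}{3} - \frac{3 \log{\left(t + \frac{3}{2} \right)}}{2}.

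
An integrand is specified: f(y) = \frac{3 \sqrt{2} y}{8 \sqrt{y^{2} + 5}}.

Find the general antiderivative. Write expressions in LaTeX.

F(y) = \frac{3 \sqrt{\frac{y^{2}}{2} + \frac{5}{2}}}{4} + C

f matches the chain-rule pattern g'(h)*h' with inner function h(y) = \frac{y^{2}}{2} + \frac{5}{2}; substituting u = h(y) collapses the integral.
Check: d/dy[\frac{3 \sqrt{\frac{y^{2}}{2} + \frac{5}{2}}}{4}] = \frac{3 \sqrt{2} y}{8 \sqrt{y^{2} + 5}} = f(y).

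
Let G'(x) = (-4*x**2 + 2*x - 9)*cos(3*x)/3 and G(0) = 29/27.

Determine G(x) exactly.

G(x) = -4*x**2*sin(3*x)/9 + 2*x*sin(3*x)/9 - 8*x*cos(3*x)/27 - 73*sin(3*x)/81 + 2*cos(3*x)/27 + 1

Differentiate the proposed G(x) back; it has to land on the given G'(x).
A general antiderivative is -4*x**2*sin(3*x)/9 + 2*x*sin(3*x)/9 - 8*x*cos(3*x)/27 - 73*sin(3*x)/81 + 2*cos(3*x)/27 + C.
The condition gives C = 29/27 - (2/27) = 1.
So G(x) = -4*x**2*sin(3*x)/9 + 2*x*sin(3*x)/9 - 8*x*cos(3*x)/27 - 73*sin(3*x)/81 + 2*cos(3*x)/27 + 1.
Check: d/dx[-4*x**2*sin(3*x)/9 + 2*x*sin(3*x)/9 - 8*x*cos(3*x)/27 - 73*sin(3*x)/81 + 2*cos(3*x)/27 + 1] = -4*x**2*cos(3*x)/3 + 2*x*cos(3*x)/3 - 3*cos(3*x), which equals G'(x).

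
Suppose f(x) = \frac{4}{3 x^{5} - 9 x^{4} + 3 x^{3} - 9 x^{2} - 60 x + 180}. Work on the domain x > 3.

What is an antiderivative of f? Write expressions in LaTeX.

The denominator factors as 3 \left(x - 3\right) \left(x - 2\right) \left(x + 2\right) \left(x^{2} + 5\right); partial fractions split f into directly integrable pieces: \frac{2 \left(x + 3\right)}{189 \left(x^{2} + 5\right)} + \frac{1}{135 \left(x + 2\right)} - \frac{1}{27 \left(x - 2\right)} + \frac{2}{105 \left(x - 3\right)}.
Check: d/dx[\frac{2 \log{\left(x - 3 \right)}}{105} - \frac{\log{\left(x - 2 \right)}}{27} + \frac{\log{\left(x + 2 \right)}}{135} + \frac{\log{\left(x^{2} + 5 \right)}}{189} + \frac{2 \sqrt{5} \operatorname{atan}{\left(\frac{\sqrt{5} x}{5} \right)}}{315}] = \frac{4}{3 x^{5} - 9 x^{4} + 3 x^{3} - 9 x^{2} - 60 x + 180} = f(x).

An antiderivative is F(x) = \frac{2 \log{\left(x - 3 \right)}}{105} - \frac{\log{\left(x - 2 \right)}}{27} + \frac{\log{\left(x + 2 \right)}}{135} + \frac{\log{\left(x^{2} + 5 \right)}}{189} + \frac{2 \sqrt{5} \operatorname{atan}{\left(\frac{\sqrt{5} x}{5} \right)}}{315}.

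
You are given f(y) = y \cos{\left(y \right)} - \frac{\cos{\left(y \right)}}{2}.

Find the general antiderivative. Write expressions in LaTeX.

Integrate term by term and add the pieces.
Check: d/dy[y \sin{\left(y \right)} - \frac{\sin{\left(y \right)}}{2} + \cos{\left(y \right)}] = y \cos{\left(y \right)} - \frac{\cos{\left(y \right)}}{2} = f(y).

F(y) = y \sin{\left(y \right)} - \frac{\sin{\left(y \right)}}{2} + \cos{\left(y \right)} + C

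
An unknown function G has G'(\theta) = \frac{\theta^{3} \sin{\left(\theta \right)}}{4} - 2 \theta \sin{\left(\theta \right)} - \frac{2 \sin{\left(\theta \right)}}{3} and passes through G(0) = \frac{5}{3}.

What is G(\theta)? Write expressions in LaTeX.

Integrate term by term and add the pieces.
A general antiderivative is - \frac{\theta^{3} \cos{\left(\theta \right)}}{4} + \frac{3 \theta^{2} \sin{\left(\theta \right)}}{4} + \frac{7 \theta \cos{\left(\theta \right)}}{2} - \frac{7 \sin{\left(\theta \right)}}{2} + \frac{2 \cos{\left(\theta \right)}}{3} + C.
The condition gives C = \frac{5}{3} - (\frac{2}{3}) = 1.
So G(\theta) = - \frac{3 \theta^{3} \cos{\left(\theta \right)} - 9 \theta^{2} \sin{\left(\theta \right)} - 42 \theta \cos{\left(\theta \right)} + 42 \sin{\left(\theta \right)} - 8 \cos{\left(\theta \right)} - 12}{12}.
Check: d/d\theta[- \frac{3 \theta^{3} \cos{\left(\theta \right)} - 9 \theta^{2} \sin{\left(\theta \right)} - 42 \theta \cos{\left(\theta \right)} + 42 \sin{\left(\theta \right)} - 8 \cos{\left(\theta \right)} - 12}{12}] = \frac{\theta^{3} \sin{\left(\theta \right)}}{4} - 2 \theta \sin{\left(\theta \right)} - \frac{2 \sin{\left(\theta \right)}}{3} = G'(\theta).

G(\theta) = - \frac{3 \theta^{3} \cos{\left(\theta \right)} - 9 \theta^{2} \sin{\left(\theta \right)} - 42 \theta \cos{\left(\theta \right)} + 42 \sin{\left(\theta \right)} - 8 \cos{\left(\theta \right)} - 12}{12}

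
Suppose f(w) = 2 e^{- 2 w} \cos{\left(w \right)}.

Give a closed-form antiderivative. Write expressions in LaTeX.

An antiderivative is F(w) = - \frac{2 \left(- \sin{\left(w \right)} + 2 \cos{\left(w \right)}\right) e^{- 2 w}}{5}.

A first test for any F(w): its w-derivative must equal f(w) identically.
Check: d/dw[- \frac{2 \left(- \sin{\left(w \right)} + 2 \cos{\left(w \right)}\right) e^{- 2 w}}{5}] = 2 e^{- 2 w} \cos{\left(w \right)} = f(w).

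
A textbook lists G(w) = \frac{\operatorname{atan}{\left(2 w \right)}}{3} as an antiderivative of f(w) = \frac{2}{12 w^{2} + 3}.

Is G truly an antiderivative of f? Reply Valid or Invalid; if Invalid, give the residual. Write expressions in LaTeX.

d/dw[G] = \frac{2}{12 w^{2} + 3}
This equals f(w) exactly, so the claim holds.

Valid: G'(w) = f(w).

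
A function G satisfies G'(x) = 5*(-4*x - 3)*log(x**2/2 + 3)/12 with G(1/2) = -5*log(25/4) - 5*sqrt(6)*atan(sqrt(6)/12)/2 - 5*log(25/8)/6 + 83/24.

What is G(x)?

Whatever form G(x) takes, its d/dx must return the stated G'(x).
A general antiderivative is 5*x**2/6 + 5*x/2 + (-5*x**2/6 - 5*x/4)*log(x**2/2 + 3) - 5*log(x**2 + 6) - 5*sqrt(6)*atan(sqrt(6)*x/6)/2 + C.
The condition gives C = -5*log(25/4) - 5*sqrt(6)*atan(sqrt(6)/12)/2 - 5*log(25/8)/6 + 83/24 - (-5*log(25/4) - 5*sqrt(6)*atan(sqrt(6)/12)/2 - 5*log(25/8)/6 + 35/24) = 2.
So G(x) = 5*x**2/6 + 5*x/2 + (-5*x**2/6 - 5*x/4)*log(x**2/2 + 3) - 5*log(x**2 + 6) - 5*sqrt(6)*atan(sqrt(6)*x/6)/2 + 2.
Check: d/dx[5*x**2/6 + 5*x/2 + (-5*x**2/6 - 5*x/4)*log(x**2/2 + 3) - 5*log(x**2 + 6) - 5*sqrt(6)*atan(sqrt(6)*x/6)/2 + 2] = -5*x*log(x**2/2 + 3)/3 - 5*log(x**2/2 + 3)/4, which equals G'(x).

G(x) = 5*x**2/6 + 5*x/2 + (-5*x**2/6 - 5*x/4)*log(x**2/2 + 3) - 5*log(x**2 + 6) - 5*sqrt(6)*atan(sqrt(6)*x/6)/2 + 2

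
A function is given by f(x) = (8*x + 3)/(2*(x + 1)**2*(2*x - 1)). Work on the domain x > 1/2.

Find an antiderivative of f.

Factor the denominator (2*(x + 1)**2*(2*x - 1)) and decompose: f = 14/(9*(2*x - 1)) - 7/(9*(x + 1)) + 5/(6*(x + 1)**2); each piece integrates to a log, atan, or power term.
Check: d/dx[-(-14*x*log(x - 1/2) + 14*x*log(x + 1) - 14*log(x - 1/2) + 14*log(x + 1) + 15)/(18*(x + 1))] = (8*x + 3)/(4*x**3 + 6*x**2 - 2), which equals f(x).

An antiderivative is F(x) = -(-14*x*log(x - 1/2) + 14*x*log(x + 1) - 14*log(x - 1/2) + 14*log(x + 1) + 15)/(18*(x + 1)).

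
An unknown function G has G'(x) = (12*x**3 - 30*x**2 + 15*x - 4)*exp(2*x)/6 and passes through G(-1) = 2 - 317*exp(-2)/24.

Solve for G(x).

G(x) = x**3*exp(2*x) - 4*x**2*exp(2*x) + 21*x*exp(2*x)/4 - 71*exp(2*x)/24 + 2

Recognize the product-rule pattern: G'(x) = u'v + uv' with u = x**3 - 4*x**2 + 21*x/4 - 71/24, v = exp(2*x), so integration by parts undoes it.
A general antiderivative is (24*x**3 - 96*x**2 + 126*x - 71)*exp(2*x)/24 + C.
The condition gives C = 2 - 317*exp(-2)/24 - (-317*exp(-2)/24) = 2.
So G(x) = x**3*exp(2*x) - 4*x**2*exp(2*x) + 21*x*exp(2*x)/4 - 71*exp(2*x)/24 + 2.
Check: d/dx[x**3*exp(2*x) - 4*x**2*exp(2*x) + 21*x*exp(2*x)/4 - 71*exp(2*x)/24 + 2] = 2*x**3*exp(2*x) - 5*x**2*exp(2*x) + 5*x*exp(2*x)/2 - 2*exp(2*x)/3, which equals G'(x).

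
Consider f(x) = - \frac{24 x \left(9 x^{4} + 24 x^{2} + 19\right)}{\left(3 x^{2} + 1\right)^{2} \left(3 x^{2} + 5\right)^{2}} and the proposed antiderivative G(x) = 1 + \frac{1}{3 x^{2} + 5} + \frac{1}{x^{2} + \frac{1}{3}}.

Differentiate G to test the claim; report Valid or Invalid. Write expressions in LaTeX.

d/dx[G] = \frac{- 216 x^{5} - 576 x^{3} - 456 x}{81 x^{8} + 324 x^{6} + 414 x^{4} + 180 x^{2} + 25}
This equals f(x) exactly, so the claim holds.

Valid: G'(x) = f(x).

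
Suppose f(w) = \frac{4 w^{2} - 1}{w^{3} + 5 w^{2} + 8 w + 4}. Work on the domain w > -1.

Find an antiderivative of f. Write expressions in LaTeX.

An antiderivative is F(w) = \frac{3 w \log{\left(w + 1 \right)} + w \log{\left(w + 2 \right)} + 6 \log{\left(w + 1 \right)} + 2 \log{\left(w + 2 \right)} + 15}{w + 2}.

Factor the denominator (\left(w + 1\right) \left(w + 2\right)^{2}) and decompose: f = \frac{1}{w + 2} - \frac{15}{\left(w + 2\right)^{2}} + \frac{3}{w + 1}; each piece integrates to a log, atan, or power term.
Check: d/dw[\frac{3 w \log{\left(w + 1 \right)} + w \log{\left(w + 2 \right)} + 6 \log{\left(w + 1 \right)} + 2 \log{\left(w + 2 \right)} + 15}{w + 2}] = \frac{4 w^{2} - 1}{w^{3} + 5 w^{2} + 8 w + 4} = f(w).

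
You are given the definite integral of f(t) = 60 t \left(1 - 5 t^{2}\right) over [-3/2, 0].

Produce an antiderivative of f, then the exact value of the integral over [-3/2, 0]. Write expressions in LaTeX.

f matches the chain-rule pattern g'(h)*h' with inner function h(t) = 1 - 5 t^{2}; substituting u = h(t) collapses the integral.
F(t) = - 75 t^{4} + 30 t^{2} is an antiderivative of f.
Check: d/dt[- 75 t^{4} + 30 t^{2}] = - 300 t^{3} + 60 t, which equals f(t).
F(0) = 0; F(-3/2) = - \frac{4995}{16}.
Integral = F(0) - F(-3/2) = \frac{4995}{16}.

Antiderivative: F(t) = - 75 t^{4} + 30 t^{2}; value = \frac{4995}{16}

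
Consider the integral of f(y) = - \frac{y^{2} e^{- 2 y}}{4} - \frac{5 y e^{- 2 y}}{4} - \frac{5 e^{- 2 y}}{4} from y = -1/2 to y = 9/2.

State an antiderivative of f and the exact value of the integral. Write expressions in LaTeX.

Antiderivative: F(y) = \frac{\left(y^{2} + 6 y + 8\right) e^{- 2 y}}{8}; value = - \frac{21 e}{32} + \frac{221}{32 e^{9}}

Recognize the product-rule pattern: f = u'v + uv' with u = \frac{y^{2}}{8} + \frac{3 y}{4} + 1, v = e^{- 2 y}, so integration by parts undoes it.
F(y) = \frac{\left(y^{2} + 6 y + 8\right) e^{- 2 y}}{8} is an antiderivative of f.
Check: d/dy[\frac{\left(y^{2} + 6 y + 8\right) e^{- 2 y}}{8}] = \frac{\left(- y^{2} - 5 y - 5\right) e^{- 2 y}}{4}, which equals f(y).
F(9/2) = \frac{221}{32 e^{9}}; F(-1/2) = \frac{21 e}{32}.
Integral = F(9/2) - F(-1/2) = - \frac{21 e}{32} + \frac{221}{32 e^{9}}.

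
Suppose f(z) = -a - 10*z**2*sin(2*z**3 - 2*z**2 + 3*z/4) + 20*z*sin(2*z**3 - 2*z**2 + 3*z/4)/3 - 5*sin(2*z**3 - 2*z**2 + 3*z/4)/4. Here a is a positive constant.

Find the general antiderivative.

Integrate term by term and add the pieces.
Check: d/dz[-(3*a*z - 5*cos(2*z**3 - 2*z**2 + 3*z/4))/3] = -a - 10*z**2*sin(2*z**3 - 2*z**2 + 3*z/4) + 20*z*sin(2*z**3 - 2*z**2 + 3*z/4)/3 - 5*sin(2*z**3 - 2*z**2 + 3*z/4)/4 = f(z).

F(z) = -(3*a*z - 5*cos(2*z**3 - 2*z**2 + 3*z/4))/3 + C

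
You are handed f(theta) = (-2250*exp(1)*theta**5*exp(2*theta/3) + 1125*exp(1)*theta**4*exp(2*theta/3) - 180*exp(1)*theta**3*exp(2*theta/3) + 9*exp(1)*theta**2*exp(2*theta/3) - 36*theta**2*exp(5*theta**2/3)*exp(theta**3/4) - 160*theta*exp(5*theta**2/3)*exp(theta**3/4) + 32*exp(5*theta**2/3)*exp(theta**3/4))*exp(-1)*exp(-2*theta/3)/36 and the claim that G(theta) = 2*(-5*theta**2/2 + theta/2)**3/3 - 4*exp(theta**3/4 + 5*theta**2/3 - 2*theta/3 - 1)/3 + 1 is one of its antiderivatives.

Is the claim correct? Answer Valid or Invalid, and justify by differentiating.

d/dtheta[G] = -125*theta**5/2 + 125*theta**4/4 - 5*theta**3 + theta**2/4 - theta**2*exp(-1)*exp(-2*theta/3)*exp(5*theta**2/3)*exp(theta**3/4) - 40*theta*exp(-1)*exp(-2*theta/3)*exp(5*theta**2/3)*exp(theta**3/4)/9 + 8*exp(-1)*exp(-2*theta/3)*exp(5*theta**2/3)*exp(theta**3/4)/9
This equals f(theta) exactly, so the claim holds.

Valid. The derivative of G reproduces f.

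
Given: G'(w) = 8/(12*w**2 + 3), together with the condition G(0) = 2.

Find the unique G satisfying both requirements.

G(w) = 4*atan(2*w)/3 + 2

Recover the given G'(w) by differentiating a candidate G(w); any mismatch rules it out.
A general antiderivative is 4*atan(2*w)/3 + C.
The condition gives C = 2 - (0) = 2.
So G(w) = 4*atan(2*w)/3 + 2.
Check: d/dw[4*atan(2*w)/3 + 2] = 8/(12*w**2 + 3) = G'(w).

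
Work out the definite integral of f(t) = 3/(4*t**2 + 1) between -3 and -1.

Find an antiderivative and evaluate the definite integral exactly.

Antiderivative: F(t) = 3*atan(2*t)/2; value = -3*atan(2)/2 + 3*atan(6)/2

Check any antiderivative F(t) by computing F'(t) and comparing it with f(t).
F(t) = 3*atan(2*t)/2 is an antiderivative of f.
Check: d/dt[3*atan(2*t)/2] = 3/(4*t**2 + 1) = f(t).
F(-1) = -3*atan(2)/2; F(-3) = -3*atan(6)/2.
Integral = F(-1) - F(-3) = -3*atan(2)/2 + 3*atan(6)/2.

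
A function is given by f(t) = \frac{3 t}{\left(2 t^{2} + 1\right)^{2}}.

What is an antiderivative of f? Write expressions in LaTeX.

The substitution u = 2 t^{2} + 1 works: f is exactly (dF/du)*(du/dt) for that inner function.
Check: d/dt[- \frac{3}{8 t^{2} + 4}] = \frac{3 t}{4 t^{4} + 4 t^{2} + 1}, which equals f(t).

An antiderivative is F(t) = - \frac{3}{8 t^{2} + 4}.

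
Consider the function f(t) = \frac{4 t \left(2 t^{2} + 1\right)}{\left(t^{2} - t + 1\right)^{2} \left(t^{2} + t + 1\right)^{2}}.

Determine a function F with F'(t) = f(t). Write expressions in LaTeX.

An antiderivative is F(t) = - \frac{2}{t^{4} + t^{2} + 1}.

f matches the chain-rule pattern g'(h)*h' with inner function h(t) = t^{4} + t^{2} + 1; substituting u = h(t) collapses the integral.
Check: d/dt[- \frac{2}{t^{4} + t^{2} + 1}] = \frac{8 t^{3} + 4 t}{t^{8} + 2 t^{6} + 3 t^{4} + 2 t^{2} + 1}, which equals f(t).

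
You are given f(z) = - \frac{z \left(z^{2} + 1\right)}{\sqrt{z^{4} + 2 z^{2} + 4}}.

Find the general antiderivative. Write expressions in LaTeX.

f matches the chain-rule pattern g'(h)*h' with inner function h(z) = z^{4} + 2 z^{2} + 4; substituting u = h(z) collapses the integral.
Check: d/dz[- \frac{\sqrt{z^{4} + 2 z^{2} + 4}}{2}] = \frac{- z^{3} - z}{\sqrt{z^{4} + 2 z^{2} + 4}}, which equals f(z).

F(z) = - \frac{\sqrt{z^{4} + 2 z^{2} + 4}}{2} + C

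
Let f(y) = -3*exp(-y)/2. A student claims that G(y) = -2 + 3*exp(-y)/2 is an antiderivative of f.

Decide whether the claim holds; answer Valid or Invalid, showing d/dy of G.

Valid - differentiating G returns exactly f.

d/dy[G] = -3*exp(-y)/2
This equals f(y) exactly, so the claim holds.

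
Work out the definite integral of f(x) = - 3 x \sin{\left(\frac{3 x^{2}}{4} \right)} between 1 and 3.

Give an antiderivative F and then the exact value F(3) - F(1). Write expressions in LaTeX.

Antiderivative: F(x) = 2 \cos{\left(\frac{3 x^{2}}{4} \right)}; value = - 2 \cos{\left(\frac{3}{4} \right)} + 2 \cos{\left(\frac{27}{4} \right)}

f matches the chain-rule pattern g'(h)*h' with inner function h(x) = \frac{3 x^{2}}{4}; substituting u = h(x) collapses the integral.
F(x) = 2 \cos{\left(\frac{3 x^{2}}{4} \right)} is an antiderivative of f.
Check: d/dx[2 \cos{\left(\frac{3 x^{2}}{4} \right)}] = - 3 x \sin{\left(\frac{3 x^{2}}{4} \right)} = f(x).
F(3) = 2 \cos{\left(\frac{27}{4} \right)}; F(1) = 2 \cos{\left(\frac{3}{4} \right)}.
Integral = F(3) - F(1) = - 2 \cos{\left(\frac{3}{4} \right)} + 2 \cos{\left(\frac{27}{4} \right)}.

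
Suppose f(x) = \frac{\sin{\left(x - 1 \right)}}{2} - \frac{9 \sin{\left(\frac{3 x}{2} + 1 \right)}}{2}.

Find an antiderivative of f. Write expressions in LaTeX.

The integrand splits into summands that can be handled one at a time.
Check: d/dx[\frac{- \cos{\left(x - 1 \right)} + 6 \cos{\left(\frac{3 x}{2} + 1 \right)}}{2}] = \frac{\sin{\left(x - 1 \right)}}{2} - \frac{9 \sin{\left(\frac{3 x}{2} + 1 \right)}}{2} = f(x).

An antiderivative is F(x) = \frac{- \cos{\left(x - 1 \right)} + 6 \cos{\left(\frac{3 x}{2} + 1 \right)}}{2}.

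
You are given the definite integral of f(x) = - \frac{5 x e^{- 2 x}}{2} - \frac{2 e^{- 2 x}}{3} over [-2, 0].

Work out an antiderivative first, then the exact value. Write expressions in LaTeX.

Recognize the product-rule pattern: f = u'v + uv' with u = \frac{5 x}{4} + \frac{23}{24}, v = e^{- 2 x}, so integration by parts undoes it.
F(x) = \frac{\left(30 x + 23\right) e^{- 2 x}}{24} is an antiderivative of f.
Check: d/dx[\frac{\left(30 x + 23\right) e^{- 2 x}}{24}] = \frac{\left(- 15 x - 4\right) e^{- 2 x}}{6}, which equals f(x).
F(0) = \frac{23}{24}; F(-2) = - \frac{37 e^{4}}{24}.
Integral = F(0) - F(-2) = \frac{23}{24} + \frac{37 e^{4}}{24}.

Antiderivative: F(x) = \frac{\left(30 x + 23\right) e^{- 2 x}}{24}; value = \frac{23}{24} + \frac{37 e^{4}}{24}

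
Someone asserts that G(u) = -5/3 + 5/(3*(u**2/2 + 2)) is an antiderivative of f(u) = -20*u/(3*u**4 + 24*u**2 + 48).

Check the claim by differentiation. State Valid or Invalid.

d/du[G] = -20*u/(3*u**4 + 24*u**2 + 48)
This equals f(u) exactly, so the claim holds.

Valid: G'(u) = f(u).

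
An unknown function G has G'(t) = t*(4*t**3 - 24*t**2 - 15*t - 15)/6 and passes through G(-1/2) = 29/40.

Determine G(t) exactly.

G(t) = 2*t**5/15 - t**4 - 5*t**3/6 - 5*t**2/4 + 1

Any candidate G(t) must reproduce the stated G'(t) exactly.
A general antiderivative is 2*t**5/15 - t**4 - 5*t**3/6 - 5*t**2/4 + C.
The condition gives C = 29/40 - (-11/40) = 1.
So G(t) = 2*t**5/15 - t**4 - 5*t**3/6 - 5*t**2/4 + 1.
Check: d/dt[2*t**5/15 - t**4 - 5*t**3/6 - 5*t**2/4 + 1] = 2*t**4/3 - 4*t**3 - 5*t**2/2 - 5*t/2, which equals G'(t).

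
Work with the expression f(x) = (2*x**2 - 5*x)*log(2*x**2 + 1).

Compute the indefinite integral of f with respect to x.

Since d/dx undoes antidifferentiation here, F'(x) = f(x) is required of F(x).
Check: d/dx[(-16*x**3 + 6*x**2*(4*x - 15)*log(2*x**2 + 1) + 90*x**2 + 24*x - 45*log(x**2 + 1/2) - 12*sqrt(2)*atan(sqrt(2)*x))/36] = 2*x**2*log(2*x**2 + 1) - 5*x*log(2*x**2 + 1), which equals f(x).

F(x) = (-16*x**3 + 6*x**2*(4*x - 15)*log(2*x**2 + 1) + 90*x**2 + 24*x - 45*log(x**2 + 1/2) - 12*sqrt(2)*atan(sqrt(2)*x))/36 + C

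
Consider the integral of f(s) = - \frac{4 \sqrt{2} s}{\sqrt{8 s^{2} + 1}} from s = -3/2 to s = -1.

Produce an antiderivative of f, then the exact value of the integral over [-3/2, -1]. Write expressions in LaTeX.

The substitution u = 4 s^{2} + \frac{1}{2} works: f is exactly (dF/du)*(du/ds) for that inner function.
F(s) = - \frac{\sqrt{2} \sqrt{8 s^{2} + 1}}{2} is an antiderivative of f.
Check: d/ds[- \frac{\sqrt{2} \sqrt{8 s^{2} + 1}}{2}] = - \frac{4 \sqrt{2} s}{\sqrt{8 s^{2} + 1}} = f(s).
F(-1) = - \frac{3 \sqrt{2}}{2}; F(-3/2) = - \frac{\sqrt{38}}{2}.
Integral = F(-1) - F(-3/2) = - \frac{3 \sqrt{2}}{2} + \frac{\sqrt{38}}{2}.

Antiderivative: F(s) = - \frac{\sqrt{2} \sqrt{8 s^{2} + 1}}{2}; value = - \frac{3 \sqrt{2}}{2} + \frac{\sqrt{38}}{2}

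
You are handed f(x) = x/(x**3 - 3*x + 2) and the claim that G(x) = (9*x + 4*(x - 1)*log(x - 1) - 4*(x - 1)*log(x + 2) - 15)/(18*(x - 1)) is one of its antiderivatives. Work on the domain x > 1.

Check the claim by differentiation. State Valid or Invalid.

d/dx[G] = x/(x**3 - 3*x + 2)
This equals f(x) exactly, so the claim holds.

Valid - differentiating G returns exactly f.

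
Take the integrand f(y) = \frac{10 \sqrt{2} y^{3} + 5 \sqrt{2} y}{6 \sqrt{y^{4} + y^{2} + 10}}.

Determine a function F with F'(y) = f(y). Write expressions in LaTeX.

f matches the chain-rule pattern g'(h)*h' with inner function h(y) = \frac{y^{4}}{2} + \frac{y^{2}}{2} + 5; substituting u = h(y) collapses the integral.
Check: d/dy[\frac{5 \sqrt{2} \sqrt{y^{4} + y^{2} + 10}}{6}] = \frac{10 \sqrt{2} y^{3} + 5 \sqrt{2} y}{6 \sqrt{y^{4} + y^{2} + 10}} = f(y).

An antiderivative is F(y) = \frac{5 \sqrt{2} \sqrt{y^{4} + y^{2} + 10}}{6}.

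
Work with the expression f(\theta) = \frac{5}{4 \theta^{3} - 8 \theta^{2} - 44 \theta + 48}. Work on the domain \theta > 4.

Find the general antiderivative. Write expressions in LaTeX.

F(\theta) = \frac{5 \left(4 \log{\left(\theta - 4 \right)} - 7 \log{\left(\theta - 1 \right)} + 3 \log{\left(\theta + 3 \right)}\right)}{336} + C

Factor the denominator (4 \left(\theta - 4\right) \left(\theta - 1\right) \left(\theta + 3\right)) and decompose: f = \frac{5}{112 \left(\theta + 3\right)} - \frac{5}{48 \left(\theta - 1\right)} + \frac{5}{84 \left(\theta - 4\right)}; each piece integrates to a log, atan, or power term.
Check: d/d\theta[\frac{5 \left(4 \log{\left(\theta - 4 \right)} - 7 \log{\left(\theta - 1 \right)} + 3 \log{\left(\theta + 3 \right)}\right)}{336}] = \frac{5}{4 \theta^{3} - 8 \theta^{2} - 44 \theta + 48} = f(\theta).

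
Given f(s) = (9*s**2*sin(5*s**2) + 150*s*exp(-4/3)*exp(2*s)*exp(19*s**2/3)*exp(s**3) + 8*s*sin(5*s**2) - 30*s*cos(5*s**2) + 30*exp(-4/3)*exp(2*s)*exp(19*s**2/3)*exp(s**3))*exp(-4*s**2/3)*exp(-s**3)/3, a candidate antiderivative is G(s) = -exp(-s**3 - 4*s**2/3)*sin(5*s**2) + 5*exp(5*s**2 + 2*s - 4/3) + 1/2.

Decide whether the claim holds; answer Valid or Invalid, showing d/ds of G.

Valid - differentiating G returns exactly f.

d/ds[G] = (9*s**2*sin(5*s**2) + 150*s*exp(-4/3)*exp(2*s)*exp(19*s**2/3)*exp(s**3) + 8*s*sin(5*s**2) - 30*s*cos(5*s**2) + 30*exp(-4/3)*exp(2*s)*exp(19*s**2/3)*exp(s**3))*exp(-4*s**2/3)*exp(-s**3)/3
This equals f(s) exactly, so the claim holds.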